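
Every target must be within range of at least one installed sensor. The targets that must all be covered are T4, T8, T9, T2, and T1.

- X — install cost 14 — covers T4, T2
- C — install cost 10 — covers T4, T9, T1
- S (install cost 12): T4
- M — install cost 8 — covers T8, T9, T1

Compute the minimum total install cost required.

Choose X and M: together they cover T4, T8, T9, T2, T1 — every target.
Total install cost: 14 + 8 = 22.
No cover costs less than 22.

22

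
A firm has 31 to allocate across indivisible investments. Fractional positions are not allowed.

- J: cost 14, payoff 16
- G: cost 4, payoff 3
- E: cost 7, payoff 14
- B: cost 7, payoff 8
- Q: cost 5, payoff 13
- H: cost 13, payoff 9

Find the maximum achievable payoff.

46

J + E + Q: cost 14 + 7 + 5 = 26 ≤ 31, payoff 16 + 14 + 13 = 43.
J + G + E + Q: cost 14 + 4 + 7 + 5 = 30 ≤ 31, payoff 16 + 3 + 14 + 13 = 46.
J + G + B + Q: cost 14 + 4 + 7 + 5 = 30 ≤ 31, payoff 16 + 3 + 8 + 13 = 40.
Best is J, G, E, and Q with total payoff 46.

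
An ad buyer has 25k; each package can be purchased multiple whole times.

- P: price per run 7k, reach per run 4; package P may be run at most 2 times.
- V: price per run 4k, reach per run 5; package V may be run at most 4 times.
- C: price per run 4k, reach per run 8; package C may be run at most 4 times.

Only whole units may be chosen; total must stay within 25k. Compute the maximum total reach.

42

2×V and 4×C: price 24 ≤ 25, reach 2·5 + 4·8 = 42.
3×V and 3×C: price 24 ≤ 25, reach 3·5 + 3·8 = 39.
Best is 42.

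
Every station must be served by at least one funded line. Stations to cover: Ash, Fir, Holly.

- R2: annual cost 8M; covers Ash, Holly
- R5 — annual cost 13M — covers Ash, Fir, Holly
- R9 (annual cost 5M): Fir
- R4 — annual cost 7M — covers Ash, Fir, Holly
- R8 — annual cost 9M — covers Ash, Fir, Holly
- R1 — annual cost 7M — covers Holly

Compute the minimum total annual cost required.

7

R4 alone covers Ash, Fir, Holly — every station.
Total annual cost: 7.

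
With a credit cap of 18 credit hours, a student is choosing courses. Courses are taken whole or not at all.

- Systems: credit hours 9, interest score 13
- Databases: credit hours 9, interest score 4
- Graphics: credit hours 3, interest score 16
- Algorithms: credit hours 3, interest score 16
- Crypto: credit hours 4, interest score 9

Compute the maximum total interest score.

Allowing fractional choices, the relaxed optimum would be about 52.6, but courses are indivisible.
Systems + Graphics + Crypto: credit hours 9 + 3 + 4 = 16 ≤ 18, interest score 13 + 16 + 9 = 38.
Graphics + Algorithms + Crypto: credit hours 3 + 3 + 4 = 10 ≤ 18, interest score 16 + 16 + 9 = 41.
Systems + Graphics + Algorithms: credit hours 9 + 3 + 3 = 15 ≤ 18, interest score 13 + 16 + 16 = 45.
Best is Systems, Graphics, and Algorithms with total interest score 45.

45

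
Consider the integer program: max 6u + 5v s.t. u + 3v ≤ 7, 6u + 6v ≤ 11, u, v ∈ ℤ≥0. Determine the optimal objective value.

6

(u,v)=(1,0): 1·1+3·0=1≤7, 6·1+6·0=6≤11, objective 6.
(u,v)=(0,1): 1·0+3·1=3≤7, 6·0+6·1=6≤11, objective 5.
No feasible integer point exceeds 6.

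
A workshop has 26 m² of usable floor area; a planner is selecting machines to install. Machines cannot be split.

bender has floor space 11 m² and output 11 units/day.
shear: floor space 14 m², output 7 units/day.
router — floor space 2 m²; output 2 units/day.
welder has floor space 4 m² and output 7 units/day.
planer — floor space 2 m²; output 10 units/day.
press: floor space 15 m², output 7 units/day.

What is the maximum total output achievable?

30

Take bender, router, welder, and planer: floor space 11 + 2 + 4 + 2 = 19 ≤ 26, output 11 + 2 + 7 + 10 = 30.
No other feasible combination does better.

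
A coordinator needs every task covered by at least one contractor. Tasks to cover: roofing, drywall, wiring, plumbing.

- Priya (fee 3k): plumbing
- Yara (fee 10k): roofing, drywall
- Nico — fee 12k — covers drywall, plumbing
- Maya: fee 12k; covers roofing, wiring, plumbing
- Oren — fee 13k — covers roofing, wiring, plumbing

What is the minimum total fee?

22

This is a weighted set-cover instance.
The greedy cost-per-new-task heuristic would pick Priya, Yara, and Maya for 25, but a cheaper cover exists.
Choose Yara and Maya: together they cover roofing, drywall, wiring, plumbing — every task.
Total fee: 10 + 12 = 22.
No cover costs less than 22.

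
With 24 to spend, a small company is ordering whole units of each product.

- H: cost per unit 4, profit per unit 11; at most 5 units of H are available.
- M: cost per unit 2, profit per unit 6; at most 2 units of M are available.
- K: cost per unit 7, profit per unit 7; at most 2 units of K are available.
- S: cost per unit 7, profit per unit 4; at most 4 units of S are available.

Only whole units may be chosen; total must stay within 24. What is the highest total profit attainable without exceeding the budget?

67

5×H and 2×M: cost 24 ≤ 24, profit 5·11 + 2·6 = 67.
5×H and 1×M: cost 22 ≤ 24, profit 5·11 + 1·6 = 61.
Best is 67.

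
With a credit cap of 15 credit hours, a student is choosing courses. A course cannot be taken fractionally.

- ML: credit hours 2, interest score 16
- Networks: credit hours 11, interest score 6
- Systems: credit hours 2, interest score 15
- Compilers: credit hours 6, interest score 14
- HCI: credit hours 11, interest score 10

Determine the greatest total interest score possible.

ML + Networks + Systems: credit hours 2 + 11 + 2 = 15 ≤ 15, interest score 16 + 6 + 15 = 37.
ML + Systems + Compilers: credit hours 2 + 2 + 6 = 10 ≤ 15, interest score 16 + 15 + 14 = 45.
ML + Systems + HCI: credit hours 2 + 2 + 11 = 15 ≤ 15, interest score 16 + 15 + 10 = 41.
Best is ML, Systems, and Compilers with total interest score 45.

45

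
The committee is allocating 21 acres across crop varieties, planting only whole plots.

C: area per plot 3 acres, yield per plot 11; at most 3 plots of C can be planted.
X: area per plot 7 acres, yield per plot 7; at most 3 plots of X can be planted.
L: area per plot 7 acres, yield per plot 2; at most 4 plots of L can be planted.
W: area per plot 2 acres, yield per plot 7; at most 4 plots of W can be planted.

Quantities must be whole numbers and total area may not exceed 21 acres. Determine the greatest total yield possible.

3×C and 4×W: area 17 ≤ 21, yield 3·11 + 4·7 = 61.
2×C, 1×X, and 4×W: area 21 ≤ 21, yield 2·11 + 1·7 + 4·7 = 57.
Best is 61.

61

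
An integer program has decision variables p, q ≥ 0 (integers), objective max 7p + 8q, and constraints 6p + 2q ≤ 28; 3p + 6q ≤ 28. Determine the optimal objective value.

45

The continuous relaxation peaks at (3.73, 2.8) with value 48.53; rounding to a feasible lattice point costs some objective.
(p,q)=(3,3): 6·3+2·3=24≤28, 3·3+6·3=27≤28, objective 45.
(p,q)=(4,2): 6·4+2·2=28≤28, 3·4+6·2=24≤28, objective 44.
(p,q)=(2,3): 6·2+2·3=18≤28, 3·2+6·3=24≤28, objective 38.
The best lattice point is (3,3), giving 45.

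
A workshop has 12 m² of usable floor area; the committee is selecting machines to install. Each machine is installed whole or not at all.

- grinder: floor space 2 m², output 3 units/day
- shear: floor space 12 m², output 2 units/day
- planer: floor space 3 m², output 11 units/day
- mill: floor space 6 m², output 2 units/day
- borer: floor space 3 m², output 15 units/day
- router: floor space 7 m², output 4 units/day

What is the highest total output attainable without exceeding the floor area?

29

Take grinder, planer, and borer: floor space 2 + 3 + 3 = 8 ≤ 12, output 3 + 11 + 15 = 29.
No other feasible combination does better.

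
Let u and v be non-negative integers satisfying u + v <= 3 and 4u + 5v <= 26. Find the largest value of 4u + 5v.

15

(u,v)=(0,3): 1·0+1·3=3≤3, 4·0+5·3=15≤26, objective 15.
(u,v)=(1,2): 1·1+1·2=3≤3, 4·1+5·2=14≤26, objective 14.
The best lattice point is (0,3), giving 15.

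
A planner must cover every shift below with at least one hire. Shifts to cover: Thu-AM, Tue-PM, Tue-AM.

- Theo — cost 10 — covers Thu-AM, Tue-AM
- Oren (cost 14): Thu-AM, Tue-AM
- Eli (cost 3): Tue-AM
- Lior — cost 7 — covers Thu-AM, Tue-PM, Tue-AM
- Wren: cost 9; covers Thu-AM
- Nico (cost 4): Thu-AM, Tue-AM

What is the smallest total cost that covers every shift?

7

This is an integer covering problem.
Lior alone covers Thu-AM, Tue-PM, Tue-AM — every shift.
Total cost: 7.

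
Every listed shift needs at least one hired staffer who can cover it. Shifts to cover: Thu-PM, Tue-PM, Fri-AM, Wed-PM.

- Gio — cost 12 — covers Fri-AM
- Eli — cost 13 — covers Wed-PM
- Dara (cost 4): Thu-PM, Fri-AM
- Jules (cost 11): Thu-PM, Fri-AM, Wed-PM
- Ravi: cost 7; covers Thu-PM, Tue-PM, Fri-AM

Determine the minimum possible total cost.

Choose Jules and Ravi: together they cover Thu-PM, Tue-PM, Fri-AM, Wed-PM — every shift.
Total cost: 11 + 7 = 18.

18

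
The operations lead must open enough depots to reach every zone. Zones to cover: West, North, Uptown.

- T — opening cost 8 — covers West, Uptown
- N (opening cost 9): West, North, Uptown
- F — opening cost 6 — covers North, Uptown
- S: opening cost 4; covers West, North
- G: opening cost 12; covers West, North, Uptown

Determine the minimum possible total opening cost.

9

The greedy cost-per-new-zone heuristic would pick S and F for 10, but a cheaper cover exists.
N alone covers West, North, Uptown — every zone.
Total opening cost: 9.
No cover costs less than 9.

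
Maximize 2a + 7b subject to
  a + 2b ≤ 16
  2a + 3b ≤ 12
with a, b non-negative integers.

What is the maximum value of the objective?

(a,b)=(0,4): 1·0+2·4=8≤16, 2·0+3·4=12≤12, objective 28.
(a,b)=(1,3): 1·1+2·3=7≤16, 2·1+3·3=11≤12, objective 23.
(a,b)=(0,3): 1·0+2·3=6≤16, 2·0+3·3=9≤12, objective 21.
Maximum is 28 at (a,b)=(0,4).

28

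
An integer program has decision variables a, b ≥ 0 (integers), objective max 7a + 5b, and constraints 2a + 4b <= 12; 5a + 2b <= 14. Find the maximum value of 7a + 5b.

(a,b)=(2,2): 2·2+4·2=12≤12, 5·2+2·2=14≤14, objective 24.
(a,b)=(2,1): 2·2+4·1=8≤12, 5·2+2·1=12≤14, objective 19.
The best lattice point is (2,2), giving 24.

24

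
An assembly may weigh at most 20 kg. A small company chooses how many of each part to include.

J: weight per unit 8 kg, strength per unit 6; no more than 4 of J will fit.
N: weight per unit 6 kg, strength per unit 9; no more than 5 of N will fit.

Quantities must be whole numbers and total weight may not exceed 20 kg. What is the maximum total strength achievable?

Take 3×N: weight 18 ≤ 20, strength 3·9 = 27.
No other integer combination yields more.

27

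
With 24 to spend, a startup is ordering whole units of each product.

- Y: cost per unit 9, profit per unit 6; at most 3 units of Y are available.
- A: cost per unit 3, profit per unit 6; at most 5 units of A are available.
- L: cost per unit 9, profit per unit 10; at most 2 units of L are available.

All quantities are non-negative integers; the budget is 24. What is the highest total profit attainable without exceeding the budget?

Take 5×A and 1×L: cost 24 ≤ 24, profit 5·6 + 1·10 = 40.
A has the best ratio (6/3) and is taken to its limit of 5; remaining capacity is filled optimally with the others.

40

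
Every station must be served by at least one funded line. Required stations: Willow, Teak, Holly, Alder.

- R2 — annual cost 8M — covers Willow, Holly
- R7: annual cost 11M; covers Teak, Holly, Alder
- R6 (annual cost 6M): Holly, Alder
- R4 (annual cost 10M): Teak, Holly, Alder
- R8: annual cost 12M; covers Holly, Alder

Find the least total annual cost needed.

Choose R2 and R4: together they cover Willow, Teak, Holly, Alder — every station.
Total annual cost: 8 + 10 = 18.

18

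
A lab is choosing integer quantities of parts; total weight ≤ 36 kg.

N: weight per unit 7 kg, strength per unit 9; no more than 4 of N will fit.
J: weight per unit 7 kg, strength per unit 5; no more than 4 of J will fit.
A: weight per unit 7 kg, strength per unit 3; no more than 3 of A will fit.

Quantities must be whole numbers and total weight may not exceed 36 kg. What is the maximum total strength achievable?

41

N has the best ratio (9/7); taking only N gives at most 4×9 = 36 (stopped by the supply cap of 4).
Mixing does better — 4×N and 1×J: weight 35 ≤ 36, strength 4·9 + 1·5 = 41.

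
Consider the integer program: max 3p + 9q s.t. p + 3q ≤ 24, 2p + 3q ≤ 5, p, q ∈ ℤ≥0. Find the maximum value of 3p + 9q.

12

The continuous relaxation peaks at (0, 1.67) with value 15.00; rounding to a feasible lattice point costs some objective.
(p,q)=(1,1): 1·1+3·1=4≤24, 2·1+3·1=5≤5, objective 12.
(p,q)=(0,1): 1·0+3·1=3≤24, 2·0+3·1=3≤5, objective 9.
(p,q)=(2,0): 1·2+3·0=2≤24, 2·2+3·0=4≤5, objective 6.
(p,q)=(1,0): 1·1+3·0=1≤24, 2·1+3·0=2≤5, objective 3.
Maximum is 12 at (p,q)=(1,1).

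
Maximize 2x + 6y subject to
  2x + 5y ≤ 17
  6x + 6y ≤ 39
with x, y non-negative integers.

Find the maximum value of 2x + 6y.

(x,y)=(1,3) is feasible, giving 20.
(x,y)=(0,3) is feasible, giving 18.
(x,y)=(2,2) is feasible, giving 16.
Maximum is 20 at (x,y)=(1,3).

20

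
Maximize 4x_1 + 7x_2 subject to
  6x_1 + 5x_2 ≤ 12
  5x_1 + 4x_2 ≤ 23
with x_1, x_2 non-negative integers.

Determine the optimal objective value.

Relaxing integrality, the LP optimum is 16.80 at (x_1,x_2) = (0, 2.4), which is not an integer point.
(x_1,x_2)=(0,2): 6·0+5·2=10≤12, 5·0+4·2=8≤23, objective 14.
(x_1,x_2)=(1,1): 6·1+5·1=11≤12, 5·1+4·1=9≤23, objective 11.
(x_1,x_2)=(0,1): 6·0+5·1=5≤12, 5·0+4·1=4≤23, objective 7.
The best lattice point is (0,2), giving 14.

14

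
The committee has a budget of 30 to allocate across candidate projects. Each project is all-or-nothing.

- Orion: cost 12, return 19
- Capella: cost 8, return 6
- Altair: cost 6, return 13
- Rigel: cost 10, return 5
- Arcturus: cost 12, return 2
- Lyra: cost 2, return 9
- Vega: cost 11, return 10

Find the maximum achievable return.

47

This is a 0-1 knapsack instance.
Allowing fractional choices, the relaxed optimum would be about 50.1, but projects are indivisible.
Orion + Altair + Rigel + Lyra: cost 12 + 6 + 10 + 2 = 30 ≤ 30, return 19 + 13 + 5 + 9 = 46.
Orion + Capella + Altair + Lyra: cost 12 + 8 + 6 + 2 = 28 ≤ 30, return 19 + 6 + 13 + 9 = 47.
Orion + Altair + Vega: cost 12 + 6 + 11 = 29 ≤ 30, return 19 + 13 + 10 = 42.
Best is Orion, Capella, Altair, and Lyra with total return 47.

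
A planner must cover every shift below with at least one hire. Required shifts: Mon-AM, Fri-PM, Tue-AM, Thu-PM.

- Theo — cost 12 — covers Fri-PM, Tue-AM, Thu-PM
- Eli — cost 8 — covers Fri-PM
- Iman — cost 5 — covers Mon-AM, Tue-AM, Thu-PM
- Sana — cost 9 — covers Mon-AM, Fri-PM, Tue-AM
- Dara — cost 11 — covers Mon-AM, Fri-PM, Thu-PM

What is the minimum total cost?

This is an integer covering problem.
Choose Eli and Iman: together they cover Mon-AM, Fri-PM, Tue-AM, Thu-PM — every shift.
Total cost: 8 + 5 = 13.

13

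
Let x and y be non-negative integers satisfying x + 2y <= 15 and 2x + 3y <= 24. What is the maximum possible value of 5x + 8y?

(x,y)=(3,6): 1·3+2·6=15≤15, 2·3+3·6=24≤24, objective 63.
(x,y)=(4,5): 1·4+2·5=14≤15, 2·4+3·5=23≤24, objective 60.
(x,y)=(2,6): 1·2+2·6=14≤15, 2·2+3·6=22≤24, objective 58.
No feasible integer point exceeds 63.

63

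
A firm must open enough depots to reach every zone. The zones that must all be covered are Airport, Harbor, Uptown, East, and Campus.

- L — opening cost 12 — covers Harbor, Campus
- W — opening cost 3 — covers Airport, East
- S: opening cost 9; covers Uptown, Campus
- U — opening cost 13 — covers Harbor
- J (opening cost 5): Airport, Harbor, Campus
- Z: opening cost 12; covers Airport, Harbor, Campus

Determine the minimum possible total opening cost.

17

This is an integer covering problem.
Choose W, S, and J: together they cover Airport, Harbor, Uptown, East, Campus — every zone.
Total opening cost: 3 + 9 + 5 = 17.
No cover costs less than 17.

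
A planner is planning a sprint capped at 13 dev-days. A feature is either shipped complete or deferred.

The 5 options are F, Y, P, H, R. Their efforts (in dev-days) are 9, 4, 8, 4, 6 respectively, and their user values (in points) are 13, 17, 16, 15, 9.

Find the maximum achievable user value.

Take Y and P: effort 4 + 8 = 12 ≤ 13, user value 17 + 16 = 33.
No other feasible combination does better.

33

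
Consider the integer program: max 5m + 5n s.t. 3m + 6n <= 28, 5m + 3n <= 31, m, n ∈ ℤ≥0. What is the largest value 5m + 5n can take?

Relaxing integrality, the LP optimum is 35.48 at (m,n) = (4.86, 2.24), which is not an integer point.
(m,n)=(5,2) is feasible, giving 35.
(m,n)=(5,1) is feasible, giving 30.
(m,n)=(4,2) is feasible, giving 30.
(m,n)=(3,3) is feasible, giving 30.
No feasible integer point exceeds 35.

35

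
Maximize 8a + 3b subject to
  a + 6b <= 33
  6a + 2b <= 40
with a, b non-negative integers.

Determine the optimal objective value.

The continuous relaxation peaks at (5.12, 4.65) with value 54.88; rounding to a feasible lattice point costs some objective.
(a,b)=(6,2): 1·6+6·2=18≤33, 6·6+2·2=40≤40, objective 54.
(a,b)=(5,4): 1·5+6·4=29≤33, 6·5+2·4=38≤40, objective 52.
(a,b)=(6,1): 1·6+6·1=12≤33, 6·6+2·1=38≤40, objective 51.
(a,b)=(5,3): 1·5+6·3=23≤33, 6·5+2·3=36≤40, objective 49.
Maximum is 54 at (a,b)=(6,2).

54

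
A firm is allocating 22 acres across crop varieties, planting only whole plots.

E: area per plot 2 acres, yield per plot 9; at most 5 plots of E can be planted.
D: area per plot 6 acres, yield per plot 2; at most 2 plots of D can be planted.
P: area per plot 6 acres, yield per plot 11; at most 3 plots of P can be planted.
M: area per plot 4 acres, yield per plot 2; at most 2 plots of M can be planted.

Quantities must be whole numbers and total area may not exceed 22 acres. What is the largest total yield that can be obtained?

E has the best ratio (9/2); taking only E gives at most 5×9 = 45 (stopped by the supply cap of 5).
Mixing does better — 5×E and 2×P: area 22 ≤ 22, yield 5·9 + 2·11 = 67.

67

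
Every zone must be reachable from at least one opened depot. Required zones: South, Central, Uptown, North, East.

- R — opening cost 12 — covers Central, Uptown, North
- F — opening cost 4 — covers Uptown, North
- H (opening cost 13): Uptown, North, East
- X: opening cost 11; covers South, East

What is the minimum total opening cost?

This is an integer covering problem.
Choose R and X: together they cover South, Central, Uptown, North, East — every zone.
Total opening cost: 12 + 11 = 23.

23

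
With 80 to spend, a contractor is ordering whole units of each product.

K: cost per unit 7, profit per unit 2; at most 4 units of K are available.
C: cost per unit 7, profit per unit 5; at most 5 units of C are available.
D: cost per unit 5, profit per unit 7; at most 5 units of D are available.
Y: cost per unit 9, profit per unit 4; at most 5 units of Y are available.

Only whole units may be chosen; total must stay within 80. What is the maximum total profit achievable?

D has the best ratio (7/5); taking only D gives at most 5×7 = 35 (stopped by the supply cap of 5).
Mixing does better — 5×C, 5×D, and 2×Y: cost 78 ≤ 80, profit 5·5 + 5·7 + 2·4 = 68.

68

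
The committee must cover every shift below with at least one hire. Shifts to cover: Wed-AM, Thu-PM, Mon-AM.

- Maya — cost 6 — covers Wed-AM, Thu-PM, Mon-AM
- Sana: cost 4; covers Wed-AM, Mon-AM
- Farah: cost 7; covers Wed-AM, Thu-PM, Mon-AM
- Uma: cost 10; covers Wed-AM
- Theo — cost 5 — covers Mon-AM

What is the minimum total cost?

6

Maya alone covers Wed-AM, Thu-PM, Mon-AM — every shift.
Total cost: 6.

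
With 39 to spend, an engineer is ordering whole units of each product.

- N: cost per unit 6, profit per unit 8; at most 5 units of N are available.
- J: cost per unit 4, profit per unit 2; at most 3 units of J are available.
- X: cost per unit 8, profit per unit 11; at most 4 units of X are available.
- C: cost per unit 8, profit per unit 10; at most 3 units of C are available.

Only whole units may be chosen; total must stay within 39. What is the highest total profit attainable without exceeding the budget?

52

1×N, 3×X, and 1×C: cost 38 ≤ 39, profit 1·8 + 3·11 + 1·10 = 51.
1×N and 4×X: cost 38 ≤ 39, profit 1·8 + 4·11 = 52.
Best is 52.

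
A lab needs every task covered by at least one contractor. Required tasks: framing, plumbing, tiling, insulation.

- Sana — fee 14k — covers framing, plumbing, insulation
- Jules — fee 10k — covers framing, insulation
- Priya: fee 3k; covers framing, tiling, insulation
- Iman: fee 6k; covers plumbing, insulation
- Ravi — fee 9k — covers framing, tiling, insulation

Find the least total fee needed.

9

Choose Priya and Iman: together they cover framing, plumbing, tiling, insulation — every task.
Total fee: 3 + 6 = 9.
No cover costs less than 9.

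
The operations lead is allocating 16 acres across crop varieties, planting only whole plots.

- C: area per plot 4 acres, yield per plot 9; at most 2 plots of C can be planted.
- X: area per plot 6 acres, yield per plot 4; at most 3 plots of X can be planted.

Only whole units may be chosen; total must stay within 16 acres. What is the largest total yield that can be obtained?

22

C has the best ratio (9/4); taking only C gives at most 2×9 = 18 (stopped by the supply cap of 2).
Mixing does better — 2×C and 1×X: area 14 ≤ 16, yield 2·9 + 1·4 = 22.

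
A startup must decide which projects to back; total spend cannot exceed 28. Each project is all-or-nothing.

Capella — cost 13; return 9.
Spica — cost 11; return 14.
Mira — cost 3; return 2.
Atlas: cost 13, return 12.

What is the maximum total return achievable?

28

This is an integer program with binary decision variables.
Allowing fractional choices, the relaxed optimum would be about 28.8, but projects are indivisible.
Spica + Atlas: cost 11 + 13 = 24 ≤ 28, return 14 + 12 = 26.
Spica + Mira + Atlas: cost 11 + 3 + 13 = 27 ≤ 28, return 14 + 2 + 12 = 28.
Best is Spica, Mira, and Atlas with total return 28.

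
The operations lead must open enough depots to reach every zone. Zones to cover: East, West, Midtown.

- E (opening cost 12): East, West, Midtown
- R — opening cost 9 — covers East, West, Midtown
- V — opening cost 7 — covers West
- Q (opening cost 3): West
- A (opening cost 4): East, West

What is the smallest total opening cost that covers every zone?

This is a weighted set-cover instance.
R alone covers East, West, Midtown — every zone.
Total opening cost: 9.

9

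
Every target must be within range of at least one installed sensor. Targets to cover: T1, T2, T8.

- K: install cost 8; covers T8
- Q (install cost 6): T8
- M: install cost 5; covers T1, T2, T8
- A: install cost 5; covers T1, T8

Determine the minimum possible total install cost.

5

M alone covers T1, T2, T8 — every target.
Total install cost: 5.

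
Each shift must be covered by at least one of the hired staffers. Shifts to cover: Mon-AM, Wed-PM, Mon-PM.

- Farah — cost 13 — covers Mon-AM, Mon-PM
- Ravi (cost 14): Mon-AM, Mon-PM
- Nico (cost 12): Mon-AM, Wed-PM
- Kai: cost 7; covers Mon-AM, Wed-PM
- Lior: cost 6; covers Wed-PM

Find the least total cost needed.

The greedy cost-per-new-shift heuristic would pick Kai and Farah for 20, but a cheaper cover exists.
Choose Farah and Lior: together they cover Mon-AM, Wed-PM, Mon-PM — every shift.
Total cost: 13 + 6 = 19.
No cover costs less than 19.

19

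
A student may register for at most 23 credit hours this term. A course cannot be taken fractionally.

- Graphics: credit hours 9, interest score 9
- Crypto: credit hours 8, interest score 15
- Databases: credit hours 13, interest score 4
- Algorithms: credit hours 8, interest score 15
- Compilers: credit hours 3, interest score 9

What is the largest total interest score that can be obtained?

39

This is an integer program with binary decision variables.
Graphics + Algorithms + Compilers: credit hours 9 + 8 + 3 = 20 ≤ 23, interest score 9 + 15 + 9 = 33.
Crypto + Algorithms + Compilers: credit hours 8 + 8 + 3 = 19 ≤ 23, interest score 15 + 15 + 9 = 39.
Graphics + Crypto + Compilers: credit hours 9 + 8 + 3 = 20 ≤ 23, interest score 9 + 15 + 9 = 33.
Best is Crypto, Algorithms, and Compilers with total interest score 39.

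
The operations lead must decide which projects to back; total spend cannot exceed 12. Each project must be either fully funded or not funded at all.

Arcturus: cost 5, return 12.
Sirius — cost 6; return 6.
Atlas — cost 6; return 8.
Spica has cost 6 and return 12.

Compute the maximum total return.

Atlas + Spica: cost 6 + 6 = 12 ≤ 12, return 8 + 12 = 20.
Arcturus + Atlas: cost 5 + 6 = 11 ≤ 12, return 12 + 8 = 20.
Arcturus + Spica: cost 5 + 6 = 11 ≤ 12, return 12 + 12 = 24.
Best is Arcturus and Spica with total return 24.

24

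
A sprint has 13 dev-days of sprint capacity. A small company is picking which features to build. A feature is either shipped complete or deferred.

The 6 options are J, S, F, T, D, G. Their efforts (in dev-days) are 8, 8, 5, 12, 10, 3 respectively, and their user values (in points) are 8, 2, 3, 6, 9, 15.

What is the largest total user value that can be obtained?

24

D + G: effort 10 + 3 = 13 ≤ 13, user value 9 + 15 = 24.
J + G: effort 8 + 3 = 11 ≤ 13, user value 8 + 15 = 23.
Best is D and G with total user value 24.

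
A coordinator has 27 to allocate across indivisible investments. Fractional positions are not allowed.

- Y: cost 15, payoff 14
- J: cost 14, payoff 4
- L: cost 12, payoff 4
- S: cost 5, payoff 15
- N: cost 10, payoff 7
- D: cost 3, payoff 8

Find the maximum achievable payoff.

Allowing fractional choices, the relaxed optimum would be about 39.8, but investments are indivisible.
Y + S + D: cost 15 + 5 + 3 = 23 ≤ 27, payoff 14 + 15 + 8 = 37.
S + N + D: cost 5 + 10 + 3 = 18 ≤ 27, payoff 15 + 7 + 8 = 30.
Best is Y, S, and D with total payoff 37.

37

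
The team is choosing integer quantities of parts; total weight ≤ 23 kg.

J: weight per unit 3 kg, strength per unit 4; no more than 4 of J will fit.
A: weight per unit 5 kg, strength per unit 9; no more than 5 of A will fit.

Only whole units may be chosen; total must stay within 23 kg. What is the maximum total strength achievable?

40

A has the best ratio (9/5); taking only A gives at most 4×9 = 36 (stopped by the weight limit).
Mixing does better — 1×J and 4×A: weight 23 ≤ 23, strength 1·4 + 4·9 = 40.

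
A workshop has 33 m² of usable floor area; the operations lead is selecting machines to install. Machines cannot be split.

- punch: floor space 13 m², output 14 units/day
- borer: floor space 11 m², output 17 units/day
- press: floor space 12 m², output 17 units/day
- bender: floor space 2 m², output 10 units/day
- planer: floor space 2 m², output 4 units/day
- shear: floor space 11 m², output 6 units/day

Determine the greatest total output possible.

Allowing fractional choices, the relaxed optimum would be about 54.5, but machines are indivisible.
borer + press + bender + planer: floor space 11 + 12 + 2 + 2 = 27 ≤ 33, output 17 + 17 + 10 + 4 = 48.
punch + borer + bender + planer: floor space 13 + 11 + 2 + 2 = 28 ≤ 33, output 14 + 17 + 10 + 4 = 45.
Best is borer, press, bender, and planer with total output 48.

48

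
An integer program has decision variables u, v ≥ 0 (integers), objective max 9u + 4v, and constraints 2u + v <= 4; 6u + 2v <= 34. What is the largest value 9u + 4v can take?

(u,v)=(2,0): 2·2+1·0=4≤4, 6·2+2·0=12≤34, objective 18.
(u,v)=(1,1): 2·1+1·1=3≤4, 6·1+2·1=8≤34, objective 13.
(u,v)=(1,0): 2·1+1·0=2≤4, 6·1+2·0=6≤34, objective 9.
The best lattice point is (2,0), giving 18.

18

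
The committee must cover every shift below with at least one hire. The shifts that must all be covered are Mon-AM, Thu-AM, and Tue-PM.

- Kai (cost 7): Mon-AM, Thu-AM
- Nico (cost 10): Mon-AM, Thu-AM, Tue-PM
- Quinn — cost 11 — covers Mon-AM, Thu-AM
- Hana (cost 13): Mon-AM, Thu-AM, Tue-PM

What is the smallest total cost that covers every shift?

Nico alone covers Mon-AM, Thu-AM, Tue-PM — every shift.
Total cost: 10.
No cover costs less than 10.

10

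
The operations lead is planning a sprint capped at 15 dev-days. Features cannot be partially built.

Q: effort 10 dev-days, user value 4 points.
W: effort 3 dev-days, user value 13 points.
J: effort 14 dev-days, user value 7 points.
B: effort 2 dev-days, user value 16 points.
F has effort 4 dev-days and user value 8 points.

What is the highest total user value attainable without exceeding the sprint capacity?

37

Allowing fractional choices, the relaxed optimum would be about 40.0, but features are indivisible.
W + B: effort 3 + 2 = 5 ≤ 15, user value 13 + 16 = 29.
Q + W + B: effort 10 + 3 + 2 = 15 ≤ 15, user value 4 + 13 + 16 = 33.
W + B + F: effort 3 + 2 + 4 = 9 ≤ 15, user value 13 + 16 + 8 = 37.
Best is W, B, and F with total user value 37.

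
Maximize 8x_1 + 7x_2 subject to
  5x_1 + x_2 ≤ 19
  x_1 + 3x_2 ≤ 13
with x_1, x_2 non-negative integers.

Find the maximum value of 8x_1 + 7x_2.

The continuous relaxation peaks at (3.14, 3.29) with value 48.14; rounding to a feasible lattice point costs some objective.
(x_1,x_2)=(3,3) is feasible, giving 45.
(x_1,x_2)=(3,2) is feasible, giving 38.
(x_1,x_2)=(2,3) is feasible, giving 37.
The best lattice point is (3,3), giving 45.

45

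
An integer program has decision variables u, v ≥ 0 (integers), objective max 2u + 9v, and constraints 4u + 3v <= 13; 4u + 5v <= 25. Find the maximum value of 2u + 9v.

36

The continuous relaxation peaks at (0, 4.33) with value 39.00; rounding to a feasible lattice point costs some objective.
(u,v)=(0,4): 4·0+3·4=12≤13, 4·0+5·4=20≤25, objective 36.
(u,v)=(1,3): 4·1+3·3=13≤13, 4·1+5·3=19≤25, objective 29.
(u,v)=(0,3): 4·0+3·3=9≤13, 4·0+5·3=15≤25, objective 27.
The best lattice point is (0,4), giving 36.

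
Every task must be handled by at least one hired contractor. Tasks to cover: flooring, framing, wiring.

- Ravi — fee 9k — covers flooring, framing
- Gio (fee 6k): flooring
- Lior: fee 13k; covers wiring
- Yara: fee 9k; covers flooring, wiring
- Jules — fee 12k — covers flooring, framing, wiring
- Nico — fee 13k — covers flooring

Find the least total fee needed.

12

This is an integer covering problem.
Jules alone covers flooring, framing, wiring — every task.
Total fee: 12.
No cover costs less than 12.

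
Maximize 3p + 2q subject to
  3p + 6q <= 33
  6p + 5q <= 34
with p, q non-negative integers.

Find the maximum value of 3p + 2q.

The continuous relaxation peaks at (5.67, 0) with value 17.00; rounding to a feasible lattice point costs some objective.
(p,q)=(4,2): 3·4+6·2=24≤33, 6·4+5·2=34≤34, objective 16.
(p,q)=(3,3): 3·3+6·3=27≤33, 6·3+5·3=33≤34, objective 15.
(p,q)=(5,0): 3·5+6·0=15≤33, 6·5+5·0=30≤34, objective 15.
The best lattice point is (4,2), giving 16.

16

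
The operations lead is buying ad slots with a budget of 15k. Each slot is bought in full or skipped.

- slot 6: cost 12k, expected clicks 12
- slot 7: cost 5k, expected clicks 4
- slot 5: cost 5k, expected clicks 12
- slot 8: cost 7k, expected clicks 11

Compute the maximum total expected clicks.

This is an integer program with binary decision variables.
Take slot 5 and slot 8: cost 5 + 7 = 12 ≤ 15, expected clicks 12 + 11 = 23.
No other feasible combination does better.

23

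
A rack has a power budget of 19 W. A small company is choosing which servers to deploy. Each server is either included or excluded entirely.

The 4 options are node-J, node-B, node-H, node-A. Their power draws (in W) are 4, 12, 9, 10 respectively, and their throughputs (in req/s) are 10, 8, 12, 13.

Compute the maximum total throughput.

25

Treat it as a binary knapsack problem.
node-H + node-A: power draw 9 + 10 = 19 ≤ 19, throughput 12 + 13 = 25.
node-J + node-H: power draw 4 + 9 = 13 ≤ 19, throughput 10 + 12 = 22.
node-J + node-A: power draw 4 + 10 = 14 ≤ 19, throughput 10 + 13 = 23.
Best is node-H and node-A with total throughput 25.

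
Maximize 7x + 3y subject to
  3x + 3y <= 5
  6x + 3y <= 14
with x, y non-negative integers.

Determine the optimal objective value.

Relaxing integrality, the LP optimum is 11.67 at (x,y) = (1.67, 0), which is not an integer point.
(x,y)=(1,0) is feasible, giving 7.
(x,y)=(0,1) is feasible, giving 3.
No feasible integer point exceeds 7.

7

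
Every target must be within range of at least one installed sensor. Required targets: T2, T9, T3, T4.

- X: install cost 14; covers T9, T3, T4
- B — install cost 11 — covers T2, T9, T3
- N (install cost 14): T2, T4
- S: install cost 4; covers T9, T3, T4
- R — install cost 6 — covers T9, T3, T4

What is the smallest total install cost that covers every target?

15

Choose B and S: together they cover T2, T9, T3, T4 — every target.
Total install cost: 11 + 4 = 15.
No cover costs less than 15.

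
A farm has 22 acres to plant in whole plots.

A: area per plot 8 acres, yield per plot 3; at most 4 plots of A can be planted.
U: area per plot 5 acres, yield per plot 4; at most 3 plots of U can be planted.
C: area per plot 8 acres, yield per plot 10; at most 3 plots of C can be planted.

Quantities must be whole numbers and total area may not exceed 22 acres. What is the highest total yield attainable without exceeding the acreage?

24

This is a bounded integer knapsack.
Take 1×U and 2×C: area 21 ≤ 22, yield 1·4 + 2·10 = 24.
No other integer combination yields more.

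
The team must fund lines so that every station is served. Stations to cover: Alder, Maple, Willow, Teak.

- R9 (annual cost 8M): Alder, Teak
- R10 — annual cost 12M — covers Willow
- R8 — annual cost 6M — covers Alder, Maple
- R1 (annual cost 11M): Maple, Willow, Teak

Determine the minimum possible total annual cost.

17

Choose R8 and R1: together they cover Alder, Maple, Willow, Teak — every station.
Total annual cost: 6 + 11 = 17.
No cover costs less than 17.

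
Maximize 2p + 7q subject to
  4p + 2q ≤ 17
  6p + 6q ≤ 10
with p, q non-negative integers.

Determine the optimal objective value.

The continuous relaxation peaks at (0, 1.67) with value 11.67; rounding to a feasible lattice point costs some objective.
(p,q)=(0,1): 4·0+2·1=2≤17, 6·0+6·1=6≤10, objective 7.
(p,q)=(1,0): 4·1+2·0=4≤17, 6·1+6·0=6≤10, objective 2.
(p,q)=(0,0): 4·0+2·0=0≤17, 6·0+6·0=0≤10, objective 0.
The best lattice point is (0,1), giving 7.

7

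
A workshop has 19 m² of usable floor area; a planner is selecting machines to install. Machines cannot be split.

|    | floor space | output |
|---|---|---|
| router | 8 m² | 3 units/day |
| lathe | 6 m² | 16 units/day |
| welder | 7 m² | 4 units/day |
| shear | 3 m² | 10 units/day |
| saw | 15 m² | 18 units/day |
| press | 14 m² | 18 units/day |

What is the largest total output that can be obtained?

Take lathe, welder, and shear: floor space 6 + 7 + 3 = 16 ≤ 19, output 16 + 4 + 10 = 30.
No other feasible combination does better.

30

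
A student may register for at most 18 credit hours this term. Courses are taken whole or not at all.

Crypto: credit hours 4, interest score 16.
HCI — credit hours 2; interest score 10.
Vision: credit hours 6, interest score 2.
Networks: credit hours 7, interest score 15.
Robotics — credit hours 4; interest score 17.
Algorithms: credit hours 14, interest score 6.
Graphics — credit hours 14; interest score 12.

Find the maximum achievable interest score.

Allowing fractional choices, the relaxed optimum would be about 58.9, but courses are indivisible.
Crypto + HCI + Vision + Robotics: credit hours 4 + 2 + 6 + 4 = 16 ≤ 18, interest score 16 + 10 + 2 + 17 = 45.
Crypto + HCI + Networks + Robotics: credit hours 4 + 2 + 7 + 4 = 17 ≤ 18, interest score 16 + 10 + 15 + 17 = 58.
Crypto + Networks + Robotics: credit hours 4 + 7 + 4 = 15 ≤ 18, interest score 16 + 15 + 17 = 48.
Best is Crypto, HCI, Networks, and Robotics with total interest score 58.

58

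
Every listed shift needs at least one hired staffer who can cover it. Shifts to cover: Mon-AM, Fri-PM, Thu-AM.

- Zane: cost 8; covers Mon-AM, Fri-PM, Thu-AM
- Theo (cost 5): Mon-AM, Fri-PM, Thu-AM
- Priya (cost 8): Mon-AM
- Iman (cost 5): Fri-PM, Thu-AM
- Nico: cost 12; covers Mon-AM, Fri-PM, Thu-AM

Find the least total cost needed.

5

This is a weighted set-cover instance.
Theo alone covers Mon-AM, Fri-PM, Thu-AM — every shift.
Total cost: 5.
No cover costs less than 5.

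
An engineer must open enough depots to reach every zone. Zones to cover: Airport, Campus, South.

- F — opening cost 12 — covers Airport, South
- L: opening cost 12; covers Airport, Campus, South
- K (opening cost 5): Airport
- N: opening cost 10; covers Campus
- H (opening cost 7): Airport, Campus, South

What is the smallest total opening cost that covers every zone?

7

This is a weighted set-cover instance.
H alone covers Airport, Campus, South — every zone.
Total opening cost: 7.
No cover costs less than 7.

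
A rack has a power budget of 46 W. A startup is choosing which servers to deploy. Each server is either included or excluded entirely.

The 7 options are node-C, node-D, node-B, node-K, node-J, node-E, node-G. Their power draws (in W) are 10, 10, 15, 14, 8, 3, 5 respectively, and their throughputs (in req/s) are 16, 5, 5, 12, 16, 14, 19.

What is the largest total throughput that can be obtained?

node-C + node-K + node-J + node-E + node-G: power draw 10 + 14 + 8 + 3 + 5 = 40 ≤ 46, throughput 16 + 12 + 16 + 14 + 19 = 77.
node-C + node-B + node-J + node-E + node-G: power draw 10 + 15 + 8 + 3 + 5 = 41 ≤ 46, throughput 16 + 5 + 16 + 14 + 19 = 70.
node-C + node-D + node-J + node-E + node-G: power draw 10 + 10 + 8 + 3 + 5 = 36 ≤ 46, throughput 16 + 5 + 16 + 14 + 19 = 70.
Best is node-C, node-K, node-J, node-E, and node-G with total throughput 77.

77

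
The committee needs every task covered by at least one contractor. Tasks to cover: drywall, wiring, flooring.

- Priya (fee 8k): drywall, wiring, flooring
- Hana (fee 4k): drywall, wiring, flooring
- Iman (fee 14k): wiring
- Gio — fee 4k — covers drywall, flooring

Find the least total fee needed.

Hana alone covers drywall, wiring, flooring — every task.
Total fee: 4.

4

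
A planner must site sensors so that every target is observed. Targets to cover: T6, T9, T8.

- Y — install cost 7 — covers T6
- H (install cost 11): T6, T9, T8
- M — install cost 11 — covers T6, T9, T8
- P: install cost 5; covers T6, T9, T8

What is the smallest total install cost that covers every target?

P alone covers T6, T9, T8 — every target.
Total install cost: 5.
No cover costs less than 5.

5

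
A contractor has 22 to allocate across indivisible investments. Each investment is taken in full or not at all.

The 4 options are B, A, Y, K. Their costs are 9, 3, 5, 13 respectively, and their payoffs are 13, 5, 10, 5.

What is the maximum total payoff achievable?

28

Treat it as a binary knapsack problem.
Take B, A, and Y: cost 9 + 3 + 5 = 17 ≤ 22, payoff 13 + 5 + 10 = 28.
No other feasible combination does better.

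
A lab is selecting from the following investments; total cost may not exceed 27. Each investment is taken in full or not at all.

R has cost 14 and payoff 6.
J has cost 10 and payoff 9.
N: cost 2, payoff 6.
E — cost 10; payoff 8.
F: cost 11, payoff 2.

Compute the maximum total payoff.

23

Allowing fractional choices, the relaxed optimum would be about 25.1, but investments are indivisible.
J + N + E: cost 10 + 2 + 10 = 22 ≤ 27, payoff 9 + 6 + 8 = 23.
R + J + N: cost 14 + 10 + 2 = 26 ≤ 27, payoff 6 + 9 + 6 = 21.
Best is J, N, and E with total payoff 23.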